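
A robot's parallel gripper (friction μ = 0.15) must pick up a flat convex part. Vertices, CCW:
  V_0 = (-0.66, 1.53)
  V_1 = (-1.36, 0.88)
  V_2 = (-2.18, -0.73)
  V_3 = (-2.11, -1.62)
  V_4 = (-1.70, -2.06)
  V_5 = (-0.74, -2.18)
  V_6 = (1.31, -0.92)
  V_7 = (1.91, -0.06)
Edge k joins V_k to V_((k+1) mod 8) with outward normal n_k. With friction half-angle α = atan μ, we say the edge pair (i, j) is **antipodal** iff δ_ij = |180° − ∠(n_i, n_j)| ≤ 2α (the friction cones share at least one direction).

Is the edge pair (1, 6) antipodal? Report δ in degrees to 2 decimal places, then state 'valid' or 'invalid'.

δ = 7.91°, valid

α = atan 0.15 = 8.53°;  2α = 17.06°
edge 1: e_1 = (-0.82, -1.61);  n_1 = (-0.8911, +0.4538)
edge 6: e_6 = (+0.60, +0.86);  n_6 = (+0.8201, -0.5722)
∠(n_1, n_6) = 172.09°
δ = |180° − 172.09°| = 7.91°
7.91° ≤ 2α = 17.06°  →  valid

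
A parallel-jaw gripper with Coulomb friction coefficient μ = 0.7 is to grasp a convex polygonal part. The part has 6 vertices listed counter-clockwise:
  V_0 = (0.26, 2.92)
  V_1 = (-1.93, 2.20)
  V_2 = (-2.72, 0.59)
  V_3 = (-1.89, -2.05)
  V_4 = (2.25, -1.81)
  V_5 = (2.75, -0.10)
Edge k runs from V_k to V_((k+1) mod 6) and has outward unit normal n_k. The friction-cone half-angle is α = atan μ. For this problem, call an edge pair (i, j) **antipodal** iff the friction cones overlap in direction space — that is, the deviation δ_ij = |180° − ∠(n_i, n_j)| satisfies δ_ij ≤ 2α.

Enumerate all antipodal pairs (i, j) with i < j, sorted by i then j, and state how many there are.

α = atan 0.7 = 34.99°;  2α = 69.98°
n_0 = (-0.3123, +0.9500)
n_1 = (-0.8977, +0.4405)
n_2 = (-0.9540, -0.2999)
n_3 = (+0.0579, -0.9983)
n_4 = (+0.9598, -0.2806)
n_5 = (+0.7716, +0.6362)
  (0,1): δ = 134.34°  ·
  (0,2): δ = 90.75°  ·
  (0,3): δ = 14.88°  ✓
  (0,4): δ = 55.50°  ✓
  (0,5): δ = 111.31°  ·
  (1,2): δ = 136.41°  ·
  (1,3): δ = 60.55°  ✓
  (1,4): δ = 9.84°  ✓
  (1,5): δ = 65.64°  ✓
  (2,3): δ = 104.14°  ·
  (2,4): δ = 33.75°  ✓
  (2,5): δ = 22.05°  ✓
  (3,4): δ = 109.62°  ·
  (3,5): δ = 53.81°  ✓
  (4,5): δ = 124.20°  ·
antipodal pairs: 8

count = 8; pairs: (0,3), (0,4), (1,3), (1,4), (1,5), (2,4), (2,5), (3,5)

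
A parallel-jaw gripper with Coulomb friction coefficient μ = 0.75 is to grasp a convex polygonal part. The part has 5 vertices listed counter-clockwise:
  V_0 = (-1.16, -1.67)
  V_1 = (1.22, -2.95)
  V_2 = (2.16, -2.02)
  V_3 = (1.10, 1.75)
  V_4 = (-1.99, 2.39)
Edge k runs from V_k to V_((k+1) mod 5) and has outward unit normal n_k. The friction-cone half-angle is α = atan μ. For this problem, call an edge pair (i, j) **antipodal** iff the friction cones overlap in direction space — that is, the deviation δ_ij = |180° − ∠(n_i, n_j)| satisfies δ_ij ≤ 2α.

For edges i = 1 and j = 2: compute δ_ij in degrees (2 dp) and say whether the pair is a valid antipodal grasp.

δ = 118.99°, invalid

α = atan 0.75 = 36.87°;  2α = 73.74°
edge 1: e_1 = (+0.94, +0.93);  n_1 = (+0.7033, -0.7109)
edge 2: e_2 = (-1.06, +3.77);  n_2 = (+0.9627, +0.2707)
∠(n_1, n_2) = 61.01°
δ = |180° − 61.01°| = 118.99°
118.99° > 2α = 73.74°  →  invalid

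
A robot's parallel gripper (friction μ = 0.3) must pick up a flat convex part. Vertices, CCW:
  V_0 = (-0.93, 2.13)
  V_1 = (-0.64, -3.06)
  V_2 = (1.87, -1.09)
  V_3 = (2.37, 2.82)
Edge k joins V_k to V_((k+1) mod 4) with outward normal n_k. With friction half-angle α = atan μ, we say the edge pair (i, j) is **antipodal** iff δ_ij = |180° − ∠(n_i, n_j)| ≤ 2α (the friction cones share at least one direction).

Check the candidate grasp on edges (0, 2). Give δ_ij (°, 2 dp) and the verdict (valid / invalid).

α = atan 0.3 = 16.70°;  2α = 33.40°
edge 0: e_0 = (+0.29, -5.19);  n_0 = (-0.9984, -0.0558)
edge 2: e_2 = (+0.50, +3.91);  n_2 = (+0.9919, -0.1268)
∠(n_0, n_2) = 169.51°
δ = |180° − 169.51°| = 10.49°
10.49° ≤ 2α = 33.40°  →  valid

δ = 10.49°, valid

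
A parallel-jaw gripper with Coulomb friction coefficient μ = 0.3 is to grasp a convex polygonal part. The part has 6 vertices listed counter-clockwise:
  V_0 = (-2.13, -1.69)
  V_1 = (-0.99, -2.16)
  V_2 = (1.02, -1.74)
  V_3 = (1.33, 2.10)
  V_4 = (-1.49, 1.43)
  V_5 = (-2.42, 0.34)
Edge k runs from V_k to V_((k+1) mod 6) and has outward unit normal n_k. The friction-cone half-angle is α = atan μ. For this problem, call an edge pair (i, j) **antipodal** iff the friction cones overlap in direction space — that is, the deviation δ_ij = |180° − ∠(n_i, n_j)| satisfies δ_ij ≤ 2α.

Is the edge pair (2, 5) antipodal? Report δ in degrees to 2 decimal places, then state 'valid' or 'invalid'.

α = atan 0.3 = 16.70°;  2α = 33.40°
edge 2: e_2 = (+0.31, +3.84);  n_2 = (+0.9968, -0.0805)
edge 5: e_5 = (+0.29, -2.03);  n_5 = (-0.9899, -0.1414)
∠(n_2, n_5) = 167.25°
δ = |180° − 167.25°| = 12.75°
12.75° ≤ 2α = 33.40°  →  valid

δ = 12.75°, valid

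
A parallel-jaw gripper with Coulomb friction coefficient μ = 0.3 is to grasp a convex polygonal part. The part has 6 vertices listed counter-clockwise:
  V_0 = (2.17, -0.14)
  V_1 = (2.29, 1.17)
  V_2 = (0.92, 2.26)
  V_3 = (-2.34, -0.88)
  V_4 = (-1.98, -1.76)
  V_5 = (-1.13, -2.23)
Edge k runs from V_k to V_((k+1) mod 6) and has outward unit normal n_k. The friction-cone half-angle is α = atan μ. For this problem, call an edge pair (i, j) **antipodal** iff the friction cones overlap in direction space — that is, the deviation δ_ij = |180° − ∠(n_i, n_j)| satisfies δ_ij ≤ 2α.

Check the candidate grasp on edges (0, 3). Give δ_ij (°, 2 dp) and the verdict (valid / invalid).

α = atan 0.3 = 16.70°;  2α = 33.40°
edge 0: e_0 = (+0.12, +1.31);  n_0 = (+0.9958, -0.0912)
edge 3: e_3 = (+0.36, -0.88);  n_3 = (-0.9255, -0.3786)
∠(n_0, n_3) = 152.52°
δ = |180° − 152.52°| = 27.48°
27.48° ≤ 2α = 33.40°  →  valid

δ = 27.48°, valid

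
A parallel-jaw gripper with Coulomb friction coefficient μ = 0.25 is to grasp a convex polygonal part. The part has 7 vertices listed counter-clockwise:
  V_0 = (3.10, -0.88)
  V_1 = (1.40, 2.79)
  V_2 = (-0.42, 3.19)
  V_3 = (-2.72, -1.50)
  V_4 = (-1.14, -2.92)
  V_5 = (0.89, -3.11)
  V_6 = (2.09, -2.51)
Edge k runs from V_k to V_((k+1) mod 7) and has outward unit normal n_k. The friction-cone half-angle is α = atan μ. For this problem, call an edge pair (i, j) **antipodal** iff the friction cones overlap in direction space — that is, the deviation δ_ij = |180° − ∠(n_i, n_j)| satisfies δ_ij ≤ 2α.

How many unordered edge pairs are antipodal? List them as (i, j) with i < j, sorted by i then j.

count = 3; pairs: (0,3), (1,4), (2,6)

α = atan 0.25 = 14.04°;  2α = 28.07°
n_0 = (+0.9074, +0.4203)
n_1 = (+0.2147, +0.9767)
n_2 = (-0.8978, +0.4403)
n_3 = (-0.6684, -0.7438)
n_4 = (-0.0932, -0.9956)
n_5 = (+0.4472, -0.8944)
n_6 = (+0.8500, -0.5267)
  (0,1): δ = 127.25°  ·
  (0,2): δ = 50.98°  ·
  (0,3): δ = 23.20°  ✓
  (0,4): δ = 59.80°  ·
  (0,5): δ = 91.71°  ·
  (0,6): δ = 123.36°  ·
  (1,2): δ = 103.73°  ·
  (1,3): δ = 29.55°  ·
  (1,4): δ = 7.05°  ✓
  (1,5): δ = 38.96°  ·
  (1,6): δ = 70.61°  ·
  (2,3): δ = 105.82°  ·
  (2,4): δ = 69.22°  ·
  (2,5): δ = 37.31°  ·
  (2,6): δ = 5.66°  ✓
  (3,4): δ = 143.40°  ·
  (3,5): δ = 111.49°  ·
  (3,6): δ = 79.84°  ·
  (4,5): δ = 148.09°  ·
  (4,6): δ = 116.44°  ·
  (5,6): δ = 148.35°  ·
antipodal pairs: 3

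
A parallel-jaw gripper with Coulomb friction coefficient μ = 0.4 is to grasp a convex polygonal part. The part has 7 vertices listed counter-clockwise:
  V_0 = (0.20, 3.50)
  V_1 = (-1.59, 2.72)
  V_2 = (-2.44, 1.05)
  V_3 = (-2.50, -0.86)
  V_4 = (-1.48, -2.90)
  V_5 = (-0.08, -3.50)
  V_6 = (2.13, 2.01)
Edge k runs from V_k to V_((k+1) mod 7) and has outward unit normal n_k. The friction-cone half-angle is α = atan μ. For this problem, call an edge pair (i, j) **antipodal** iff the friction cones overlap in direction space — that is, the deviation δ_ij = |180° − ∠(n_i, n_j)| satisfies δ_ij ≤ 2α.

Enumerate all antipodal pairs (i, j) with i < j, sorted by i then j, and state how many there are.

α = atan 0.4 = 21.80°;  2α = 43.60°
n_0 = (-0.3995, +0.9167)
n_1 = (-0.8912, +0.4536)
n_2 = (-0.9995, +0.0314)
n_3 = (-0.8944, -0.4472)
n_4 = (-0.3939, -0.9191)
n_5 = (+0.9281, -0.3723)
n_6 = (+0.6111, +0.7916)
  (0,1): δ = 140.52°  ·
  (0,2): δ = 115.34°  ·
  (0,3): δ = 86.98°  ·
  (0,4): δ = 46.74°  ·
  (0,5): δ = 44.60°  ·
  (0,6): δ = 118.79°  ·
  (1,2): δ = 154.82°  ·
  (1,3): δ = 126.46°  ·
  (1,4): δ = 86.22°  ·
  (1,5): δ = 5.12°  ✓
  (1,6): δ = 79.31°  ·
  (2,3): δ = 151.64°  ·
  (2,4): δ = 111.40°  ·
  (2,5): δ = 20.06°  ✓
  (2,6): δ = 54.13°  ·
  (3,4): δ = 139.76°  ·
  (3,5): δ = 48.42°  ·
  (3,6): δ = 25.77°  ✓
  (4,5): δ = 88.66°  ·
  (4,6): δ = 14.47°  ✓
  (5,6): δ = 105.81°  ·
antipodal pairs: 4

count = 4; pairs: (1,5), (2,5), (3,6), (4,6)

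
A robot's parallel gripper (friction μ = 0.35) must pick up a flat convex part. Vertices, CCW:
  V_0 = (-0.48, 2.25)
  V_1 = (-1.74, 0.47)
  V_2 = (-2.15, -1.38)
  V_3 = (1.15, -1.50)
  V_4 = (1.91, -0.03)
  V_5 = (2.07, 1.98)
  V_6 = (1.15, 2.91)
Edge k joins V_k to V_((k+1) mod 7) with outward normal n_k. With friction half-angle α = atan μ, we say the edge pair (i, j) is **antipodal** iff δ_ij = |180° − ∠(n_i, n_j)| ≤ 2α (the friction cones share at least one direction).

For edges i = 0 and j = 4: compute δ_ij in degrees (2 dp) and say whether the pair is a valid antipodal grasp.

α = atan 0.35 = 19.29°;  2α = 38.58°
edge 0: e_0 = (-1.26, -1.78);  n_0 = (-0.8162, +0.5778)
edge 4: e_4 = (+0.16, +2.01);  n_4 = (+0.9968, -0.0794)
∠(n_0, n_4) = 149.26°
δ = |180° − 149.26°| = 30.74°
30.74° ≤ 2α = 38.58°  →  valid

δ = 30.74°, valid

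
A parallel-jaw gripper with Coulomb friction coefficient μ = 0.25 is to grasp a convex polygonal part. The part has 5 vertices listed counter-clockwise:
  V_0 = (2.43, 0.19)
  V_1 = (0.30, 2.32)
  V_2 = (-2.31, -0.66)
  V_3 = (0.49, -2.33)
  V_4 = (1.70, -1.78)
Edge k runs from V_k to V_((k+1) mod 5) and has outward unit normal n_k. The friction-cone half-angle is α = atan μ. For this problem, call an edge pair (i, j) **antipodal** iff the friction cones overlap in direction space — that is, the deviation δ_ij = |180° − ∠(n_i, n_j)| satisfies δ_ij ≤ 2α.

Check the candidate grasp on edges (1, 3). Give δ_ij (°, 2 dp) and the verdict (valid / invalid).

α = atan 0.25 = 14.04°;  2α = 28.07°
edge 1: e_1 = (-2.61, -2.98);  n_1 = (-0.7523, +0.6589)
edge 3: e_3 = (+1.21, +0.55);  n_3 = (+0.4138, -0.9104)
∠(n_1, n_3) = 155.66°
δ = |180° − 155.66°| = 24.34°
24.34° ≤ 2α = 28.07°  →  valid

δ = 24.34°, valid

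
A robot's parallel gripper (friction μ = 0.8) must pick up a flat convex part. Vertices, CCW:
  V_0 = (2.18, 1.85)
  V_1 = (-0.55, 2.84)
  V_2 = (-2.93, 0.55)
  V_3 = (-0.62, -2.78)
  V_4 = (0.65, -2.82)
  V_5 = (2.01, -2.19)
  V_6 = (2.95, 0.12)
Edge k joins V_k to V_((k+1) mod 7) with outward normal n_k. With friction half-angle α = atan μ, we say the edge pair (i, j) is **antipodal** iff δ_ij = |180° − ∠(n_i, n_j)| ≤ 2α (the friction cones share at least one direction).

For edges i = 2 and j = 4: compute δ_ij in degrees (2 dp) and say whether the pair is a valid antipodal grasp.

δ = 99.89°, invalid

α = atan 0.8 = 38.66°;  2α = 77.32°
edge 2: e_2 = (+2.31, -3.33);  n_2 = (-0.8217, -0.5700)
edge 4: e_4 = (+1.36, +0.63);  n_4 = (+0.4203, -0.9074)
∠(n_2, n_4) = 80.11°
δ = |180° − 80.11°| = 99.89°
99.89° > 2α = 77.32°  →  invalid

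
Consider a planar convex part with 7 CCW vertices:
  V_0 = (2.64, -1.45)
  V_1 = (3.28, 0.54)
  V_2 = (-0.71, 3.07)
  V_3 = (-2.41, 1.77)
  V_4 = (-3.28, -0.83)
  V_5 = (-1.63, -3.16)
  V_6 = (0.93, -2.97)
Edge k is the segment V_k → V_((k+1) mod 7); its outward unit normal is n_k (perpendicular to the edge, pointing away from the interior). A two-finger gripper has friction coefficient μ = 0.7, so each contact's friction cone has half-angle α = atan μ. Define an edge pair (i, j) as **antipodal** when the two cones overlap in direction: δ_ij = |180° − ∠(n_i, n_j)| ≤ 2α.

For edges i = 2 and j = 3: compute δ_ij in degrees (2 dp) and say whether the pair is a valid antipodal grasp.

α = atan 0.7 = 34.99°;  2α = 69.98°
edge 2: e_2 = (-1.70, -1.30);  n_2 = (-0.6075, +0.7944)
edge 3: e_3 = (-0.87, -2.60);  n_3 = (-0.9483, +0.3173)
∠(n_2, n_3) = 34.09°
δ = |180° − 34.09°| = 145.91°
145.91° > 2α = 69.98°  →  invalid

δ = 145.91°, invalid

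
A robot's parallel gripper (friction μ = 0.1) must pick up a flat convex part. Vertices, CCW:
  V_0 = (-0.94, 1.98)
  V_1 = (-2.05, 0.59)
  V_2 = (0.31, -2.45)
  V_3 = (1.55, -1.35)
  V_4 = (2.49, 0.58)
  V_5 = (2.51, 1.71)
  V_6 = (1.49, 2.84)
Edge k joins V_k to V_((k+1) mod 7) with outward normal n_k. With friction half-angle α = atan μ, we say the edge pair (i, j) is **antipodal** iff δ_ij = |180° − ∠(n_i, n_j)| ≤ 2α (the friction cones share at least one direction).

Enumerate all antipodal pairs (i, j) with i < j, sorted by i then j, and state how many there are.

count = 2; pairs: (0,2), (1,5)

α = atan 0.1 = 5.71°;  2α = 11.42°
n_0 = (-0.7814, +0.6240)
n_1 = (-0.7899, -0.6132)
n_2 = (+0.6636, -0.7481)
n_3 = (+0.8990, -0.4379)
n_4 = (+0.9998, -0.0177)
n_5 = (+0.7423, +0.6701)
n_6 = (-0.3336, +0.9427)
  (0,1): δ = 103.57°  ·
  (0,2): δ = 9.81°  ✓
  (0,3): δ = 12.64°  ·
  (0,4): δ = 37.60°  ·
  (0,5): δ = 80.68°  ·
  (0,6): δ = 148.10°  ·
  (1,2): δ = 86.25°  ·
  (1,3): δ = 63.79°  ·
  (1,4): δ = 38.84°  ·
  (1,5): δ = 4.25°  ✓
  (1,6): δ = 71.67°  ·
  (2,3): δ = 157.54°  ·
  (2,4): δ = 132.59°  ·
  (2,5): δ = 89.50°  ·
  (2,6): δ = 22.09°  ·
  (3,4): δ = 155.05°  ·
  (3,5): δ = 111.96°  ·
  (3,6): δ = 44.54°  ·
  (4,5): δ = 136.91°  ·
  (4,6): δ = 69.50°  ·
  (5,6): δ = 112.58°  ·
antipodal pairs: 2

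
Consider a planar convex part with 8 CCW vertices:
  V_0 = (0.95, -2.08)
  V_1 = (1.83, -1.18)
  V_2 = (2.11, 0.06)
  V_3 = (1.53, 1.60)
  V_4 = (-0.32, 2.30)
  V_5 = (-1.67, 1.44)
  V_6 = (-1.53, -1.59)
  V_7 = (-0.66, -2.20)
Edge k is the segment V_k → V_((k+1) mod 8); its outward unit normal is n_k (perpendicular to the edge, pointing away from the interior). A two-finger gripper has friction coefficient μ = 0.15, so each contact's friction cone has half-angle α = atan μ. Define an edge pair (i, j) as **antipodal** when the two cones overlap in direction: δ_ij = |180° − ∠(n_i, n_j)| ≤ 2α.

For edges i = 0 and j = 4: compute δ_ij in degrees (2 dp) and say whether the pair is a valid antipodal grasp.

δ = 13.15°, valid

α = atan 0.15 = 8.53°;  2α = 17.06°
edge 0: e_0 = (+0.88, +0.90);  n_0 = (+0.7150, -0.6991)
edge 4: e_4 = (-1.35, -0.86);  n_4 = (-0.5373, +0.8434)
∠(n_0, n_4) = 166.85°
δ = |180° − 166.85°| = 13.15°
13.15° ≤ 2α = 17.06°  →  valid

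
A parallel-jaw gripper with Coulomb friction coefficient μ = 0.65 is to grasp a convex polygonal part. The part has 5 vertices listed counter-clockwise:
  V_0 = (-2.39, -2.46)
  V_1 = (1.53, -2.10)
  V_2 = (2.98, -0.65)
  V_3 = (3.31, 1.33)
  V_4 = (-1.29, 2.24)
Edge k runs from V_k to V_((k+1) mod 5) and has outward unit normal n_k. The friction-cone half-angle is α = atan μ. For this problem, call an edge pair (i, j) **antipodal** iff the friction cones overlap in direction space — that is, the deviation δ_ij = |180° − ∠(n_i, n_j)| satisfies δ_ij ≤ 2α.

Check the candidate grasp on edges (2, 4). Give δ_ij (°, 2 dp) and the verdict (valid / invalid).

α = atan 0.65 = 33.02°;  2α = 66.05°
edge 2: e_2 = (+0.33, +1.98);  n_2 = (+0.9864, -0.1644)
edge 4: e_4 = (-1.10, -4.70);  n_4 = (-0.9737, +0.2279)
∠(n_2, n_4) = 176.29°
δ = |180° − 176.29°| = 3.71°
3.71° ≤ 2α = 66.05°  →  valid

δ = 3.71°, valid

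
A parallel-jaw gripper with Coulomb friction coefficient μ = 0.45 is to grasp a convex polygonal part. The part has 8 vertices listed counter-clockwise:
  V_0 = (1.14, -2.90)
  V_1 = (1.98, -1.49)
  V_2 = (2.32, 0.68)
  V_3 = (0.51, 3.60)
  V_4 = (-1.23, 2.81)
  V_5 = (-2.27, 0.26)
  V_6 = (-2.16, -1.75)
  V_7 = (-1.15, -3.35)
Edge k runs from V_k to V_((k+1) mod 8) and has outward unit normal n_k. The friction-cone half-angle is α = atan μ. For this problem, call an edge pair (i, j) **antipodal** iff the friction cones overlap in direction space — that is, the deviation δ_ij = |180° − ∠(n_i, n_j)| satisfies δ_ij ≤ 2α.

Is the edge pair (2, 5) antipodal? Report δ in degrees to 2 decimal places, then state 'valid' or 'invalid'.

δ = 28.66°, valid

α = atan 0.45 = 24.23°;  2α = 48.46°
edge 2: e_2 = (-1.81, +2.92);  n_2 = (+0.8500, +0.5269)
edge 5: e_5 = (+0.11, -2.01);  n_5 = (-0.9985, -0.0546)
∠(n_2, n_5) = 151.34°
δ = |180° − 151.34°| = 28.66°
28.66° ≤ 2α = 48.46°  →  valid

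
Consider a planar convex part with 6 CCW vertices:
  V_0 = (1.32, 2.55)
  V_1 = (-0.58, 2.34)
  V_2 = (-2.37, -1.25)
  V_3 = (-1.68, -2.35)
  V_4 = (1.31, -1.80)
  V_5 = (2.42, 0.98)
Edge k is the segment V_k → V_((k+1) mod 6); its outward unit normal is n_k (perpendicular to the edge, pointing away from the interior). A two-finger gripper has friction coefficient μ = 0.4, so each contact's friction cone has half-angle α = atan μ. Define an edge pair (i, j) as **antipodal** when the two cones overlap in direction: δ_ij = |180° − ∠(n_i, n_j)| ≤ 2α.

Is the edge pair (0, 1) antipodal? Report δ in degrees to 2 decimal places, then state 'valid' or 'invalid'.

δ = 122.81°, invalid

α = atan 0.4 = 21.80°;  2α = 43.60°
edge 0: e_0 = (-1.90, -0.21);  n_0 = (-0.1099, +0.9939)
edge 1: e_1 = (-1.79, -3.59);  n_1 = (-0.8949, +0.4462)
∠(n_0, n_1) = 57.19°
δ = |180° − 57.19°| = 122.81°
122.81° > 2α = 43.60°  →  invalid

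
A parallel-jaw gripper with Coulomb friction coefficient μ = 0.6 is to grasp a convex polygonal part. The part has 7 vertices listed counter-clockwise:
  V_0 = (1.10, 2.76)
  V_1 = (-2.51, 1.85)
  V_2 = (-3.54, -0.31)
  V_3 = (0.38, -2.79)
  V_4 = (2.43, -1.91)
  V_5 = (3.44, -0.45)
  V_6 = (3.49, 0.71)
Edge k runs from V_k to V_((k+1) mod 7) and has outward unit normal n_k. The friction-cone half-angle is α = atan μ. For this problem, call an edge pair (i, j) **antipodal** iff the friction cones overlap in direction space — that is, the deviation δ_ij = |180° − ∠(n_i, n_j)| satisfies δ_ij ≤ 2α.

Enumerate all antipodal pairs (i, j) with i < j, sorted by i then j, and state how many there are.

α = atan 0.6 = 30.96°;  2α = 61.93°
n_0 = (-0.2444, +0.9697)
n_1 = (-0.9026, +0.4304)
n_2 = (-0.5346, -0.8451)
n_3 = (+0.3945, -0.9189)
n_4 = (+0.8224, -0.5689)
n_5 = (+0.9991, -0.0431)
n_6 = (+0.6511, +0.7590)
  (0,1): δ = 129.64°  ·
  (0,2): δ = 46.47°  ✓
  (0,3): δ = 9.08°  ✓
  (0,4): δ = 41.18°  ✓
  (0,5): δ = 73.38°  ·
  (0,6): δ = 125.23°  ·
  (1,2): δ = 96.83°  ·
  (1,3): δ = 41.27°  ✓
  (1,4): δ = 9.18°  ✓
  (1,5): δ = 23.03°  ✓
  (1,6): δ = 74.87°  ·
  (2,3): δ = 124.45°  ·
  (2,4): δ = 92.36°  ·
  (2,5): δ = 60.15°  ✓
  (2,6): δ = 8.30°  ✓
  (3,4): δ = 147.91°  ·
  (3,5): δ = 115.70°  ·
  (3,6): δ = 63.85°  ·
  (4,5): δ = 147.79°  ·
  (4,6): δ = 95.95°  ·
  (5,6): δ = 128.15°  ·
antipodal pairs: 8

count = 8; pairs: (0,2), (0,3), (0,4), (1,3), (1,4), (1,5), (2,5), (2,6)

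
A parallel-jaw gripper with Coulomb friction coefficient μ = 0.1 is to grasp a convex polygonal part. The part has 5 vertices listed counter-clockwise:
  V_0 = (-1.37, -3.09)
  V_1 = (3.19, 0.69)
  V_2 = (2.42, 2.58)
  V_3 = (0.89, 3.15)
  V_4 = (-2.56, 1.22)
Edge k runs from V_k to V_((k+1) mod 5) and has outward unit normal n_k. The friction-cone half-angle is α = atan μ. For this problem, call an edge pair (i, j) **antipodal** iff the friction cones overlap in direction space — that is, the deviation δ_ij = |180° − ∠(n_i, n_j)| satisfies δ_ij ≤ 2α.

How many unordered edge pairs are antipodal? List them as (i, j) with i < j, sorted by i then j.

count = 2; pairs: (0,3), (1,4)

α = atan 0.1 = 5.71°;  2α = 11.42°
n_0 = (+0.6382, -0.7699)
n_1 = (+0.9261, +0.3773)
n_2 = (+0.3491, +0.9371)
n_3 = (-0.4882, +0.8727)
n_4 = (-0.9639, -0.2661)
  (0,1): δ = 107.49°  ·
  (0,2): δ = 60.09°  ·
  (0,3): δ = 10.43°  ✓
  (0,4): δ = 65.78°  ·
  (1,2): δ = 132.60°  ·
  (1,3): δ = 82.94°  ·
  (1,4): δ = 6.73°  ✓
  (2,3): δ = 130.34°  ·
  (2,4): δ = 54.13°  ·
  (3,4): δ = 103.79°  ·
antipodal pairs: 2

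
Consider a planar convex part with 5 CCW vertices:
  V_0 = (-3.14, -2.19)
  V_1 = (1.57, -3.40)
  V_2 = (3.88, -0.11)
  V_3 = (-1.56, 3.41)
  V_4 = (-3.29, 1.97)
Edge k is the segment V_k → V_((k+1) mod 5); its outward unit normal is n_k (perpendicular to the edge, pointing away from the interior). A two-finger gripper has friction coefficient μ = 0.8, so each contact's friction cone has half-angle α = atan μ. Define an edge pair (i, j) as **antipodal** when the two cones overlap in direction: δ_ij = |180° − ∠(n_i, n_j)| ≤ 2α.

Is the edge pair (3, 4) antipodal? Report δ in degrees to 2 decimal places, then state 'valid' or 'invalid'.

α = atan 0.8 = 38.66°;  2α = 77.32°
edge 3: e_3 = (-1.73, -1.44);  n_3 = (-0.6397, +0.7686)
edge 4: e_4 = (+0.15, -4.16);  n_4 = (-0.9994, -0.0360)
∠(n_3, n_4) = 52.29°
δ = |180° − 52.29°| = 127.71°
127.71° > 2α = 77.32°  →  invalid

δ = 127.71°, invalid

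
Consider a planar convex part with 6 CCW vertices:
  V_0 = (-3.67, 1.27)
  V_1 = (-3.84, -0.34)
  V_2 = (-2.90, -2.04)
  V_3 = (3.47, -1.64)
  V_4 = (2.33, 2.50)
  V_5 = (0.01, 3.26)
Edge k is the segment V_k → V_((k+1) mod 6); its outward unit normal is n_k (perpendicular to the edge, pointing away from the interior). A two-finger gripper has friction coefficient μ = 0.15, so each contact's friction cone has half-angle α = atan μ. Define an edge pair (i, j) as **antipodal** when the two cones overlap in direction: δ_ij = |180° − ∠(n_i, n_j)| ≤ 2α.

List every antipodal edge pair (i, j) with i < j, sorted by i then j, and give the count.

count = 1; pairs: (1,3)

α = atan 0.15 = 8.53°;  2α = 17.06°
n_0 = (-0.9945, +0.1050)
n_1 = (-0.8751, -0.4839)
n_2 = (+0.0627, -0.9980)
n_3 = (+0.9641, +0.2655)
n_4 = (+0.3113, +0.9503)
n_5 = (-0.4757, +0.8796)
  (0,1): δ = 145.03°  ·
  (0,2): δ = 80.38°  ·
  (0,3): δ = 21.42°  ·
  (0,4): δ = 77.89°  ·
  (0,5): δ = 124.43°  ·
  (1,2): δ = 115.35°  ·
  (1,3): δ = 13.54°  ✓
  (1,4): δ = 42.92°  ·
  (1,5): δ = 89.46°  ·
  (2,3): δ = 78.20°  ·
  (2,4): δ = 21.73°  ·
  (2,5): δ = 24.81°  ·
  (3,4): δ = 123.53°  ·
  (3,5): δ = 76.99°  ·
  (4,5): δ = 133.46°  ·
antipodal pairs: 1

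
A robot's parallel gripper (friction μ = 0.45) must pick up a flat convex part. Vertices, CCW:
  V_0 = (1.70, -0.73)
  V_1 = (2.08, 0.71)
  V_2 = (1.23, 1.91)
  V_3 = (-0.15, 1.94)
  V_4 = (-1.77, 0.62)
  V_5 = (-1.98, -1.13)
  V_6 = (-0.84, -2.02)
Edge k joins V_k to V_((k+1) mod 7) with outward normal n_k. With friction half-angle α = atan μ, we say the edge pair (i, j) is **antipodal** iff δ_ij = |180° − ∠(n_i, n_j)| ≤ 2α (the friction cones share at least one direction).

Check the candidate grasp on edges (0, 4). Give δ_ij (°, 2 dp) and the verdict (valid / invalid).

α = atan 0.45 = 24.23°;  2α = 48.46°
edge 0: e_0 = (+0.38, +1.44);  n_0 = (+0.9669, -0.2552)
edge 4: e_4 = (-0.21, -1.75);  n_4 = (-0.9929, +0.1191)
∠(n_0, n_4) = 172.06°
δ = |180° − 172.06°| = 7.94°
7.94° ≤ 2α = 48.46°  →  valid

δ = 7.94°, valid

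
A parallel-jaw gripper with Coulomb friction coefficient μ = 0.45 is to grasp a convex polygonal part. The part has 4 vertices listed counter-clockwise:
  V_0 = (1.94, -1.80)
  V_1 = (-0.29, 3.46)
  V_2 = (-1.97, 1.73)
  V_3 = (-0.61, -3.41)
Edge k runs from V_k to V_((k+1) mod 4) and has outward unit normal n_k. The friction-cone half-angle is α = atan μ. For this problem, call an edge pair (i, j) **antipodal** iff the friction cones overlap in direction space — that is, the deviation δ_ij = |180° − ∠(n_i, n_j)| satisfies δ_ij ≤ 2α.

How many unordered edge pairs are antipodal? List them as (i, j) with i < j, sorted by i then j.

count = 2; pairs: (0,2), (1,3)

α = atan 0.45 = 24.23°;  2α = 48.46°
n_0 = (+0.9207, +0.3903)
n_1 = (-0.7174, +0.6967)
n_2 = (-0.9667, -0.2558)
n_3 = (+0.5339, -0.8456)
  (0,1): δ = 67.13°  ·
  (0,2): δ = 8.15°  ✓
  (0,3): δ = 99.29°  ·
  (1,2): δ = 121.02°  ·
  (1,3): δ = 13.57°  ✓
  (2,3): δ = 72.55°  ·
antipodal pairs: 2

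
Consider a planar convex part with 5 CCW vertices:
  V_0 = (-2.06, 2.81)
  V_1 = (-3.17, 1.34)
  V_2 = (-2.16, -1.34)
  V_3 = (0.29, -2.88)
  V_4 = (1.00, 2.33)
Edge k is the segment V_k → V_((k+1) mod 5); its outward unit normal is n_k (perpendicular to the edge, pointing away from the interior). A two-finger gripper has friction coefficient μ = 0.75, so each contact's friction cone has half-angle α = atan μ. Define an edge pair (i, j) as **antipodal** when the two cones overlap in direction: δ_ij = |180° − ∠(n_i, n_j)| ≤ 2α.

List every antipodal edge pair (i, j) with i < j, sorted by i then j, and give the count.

count = 5; pairs: (0,3), (1,3), (1,4), (2,3), (2,4)

α = atan 0.75 = 36.87°;  2α = 73.74°
n_0 = (-0.7980, +0.6026)
n_1 = (-0.9358, -0.3527)
n_2 = (-0.5322, -0.8466)
n_3 = (+0.9908, -0.1350)
n_4 = (+0.1550, +0.9879)
  (0,1): δ = 122.29°  ·
  (0,2): δ = 85.10°  ·
  (0,3): δ = 29.30°  ✓
  (0,4): δ = 118.14°  ·
  (1,2): δ = 142.80°  ·
  (1,3): δ = 28.41°  ✓
  (1,4): δ = 60.44°  ✓
  (2,3): δ = 65.61°  ✓
  (2,4): δ = 23.24°  ✓
  (3,4): δ = 91.15°  ·
antipodal pairs: 5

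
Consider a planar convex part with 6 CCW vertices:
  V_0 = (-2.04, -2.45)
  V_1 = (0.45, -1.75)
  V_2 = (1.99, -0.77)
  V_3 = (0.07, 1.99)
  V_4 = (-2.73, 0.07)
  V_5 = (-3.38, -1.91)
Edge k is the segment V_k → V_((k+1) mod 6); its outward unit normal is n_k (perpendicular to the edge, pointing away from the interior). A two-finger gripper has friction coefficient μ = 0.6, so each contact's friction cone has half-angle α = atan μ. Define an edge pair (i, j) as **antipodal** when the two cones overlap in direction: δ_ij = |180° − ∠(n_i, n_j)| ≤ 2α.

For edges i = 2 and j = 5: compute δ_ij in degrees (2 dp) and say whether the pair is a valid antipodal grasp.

δ = 33.23°, valid

α = atan 0.6 = 30.96°;  2α = 61.93°
edge 2: e_2 = (-1.92, +2.76);  n_2 = (+0.8209, +0.5711)
edge 5: e_5 = (+1.34, -0.54);  n_5 = (-0.3738, -0.9275)
∠(n_2, n_5) = 146.77°
δ = |180° − 146.77°| = 33.23°
33.23° ≤ 2α = 61.93°  →  valid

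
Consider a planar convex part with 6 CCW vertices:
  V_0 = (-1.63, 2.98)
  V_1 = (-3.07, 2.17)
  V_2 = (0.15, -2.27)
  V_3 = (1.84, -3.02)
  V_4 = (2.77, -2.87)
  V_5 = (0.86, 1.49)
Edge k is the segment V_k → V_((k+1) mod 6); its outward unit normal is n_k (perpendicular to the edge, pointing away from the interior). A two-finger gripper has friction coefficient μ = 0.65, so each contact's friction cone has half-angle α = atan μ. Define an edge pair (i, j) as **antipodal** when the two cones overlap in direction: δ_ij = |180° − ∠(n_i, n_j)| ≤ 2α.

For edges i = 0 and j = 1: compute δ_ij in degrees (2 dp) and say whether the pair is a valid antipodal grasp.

α = atan 0.65 = 33.02°;  2α = 66.05°
edge 0: e_0 = (-1.44, -0.81);  n_0 = (-0.4903, +0.8716)
edge 1: e_1 = (+3.22, -4.44);  n_1 = (-0.8095, -0.5871)
∠(n_0, n_1) = 96.59°
δ = |180° − 96.59°| = 83.41°
83.41° > 2α = 66.05°  →  invalid

δ = 83.41°, invalid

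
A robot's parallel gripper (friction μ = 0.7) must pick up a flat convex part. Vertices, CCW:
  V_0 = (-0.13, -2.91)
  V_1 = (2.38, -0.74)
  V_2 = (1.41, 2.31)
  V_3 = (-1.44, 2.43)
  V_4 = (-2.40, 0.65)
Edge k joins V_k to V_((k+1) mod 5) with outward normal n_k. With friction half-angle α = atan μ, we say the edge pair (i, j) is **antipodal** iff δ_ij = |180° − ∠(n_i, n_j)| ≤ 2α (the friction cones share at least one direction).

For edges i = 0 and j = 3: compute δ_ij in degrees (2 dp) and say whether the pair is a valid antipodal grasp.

α = atan 0.7 = 34.99°;  2α = 69.98°
edge 0: e_0 = (+2.51, +2.17);  n_0 = (+0.6540, -0.7565)
edge 3: e_3 = (-0.96, -1.78);  n_3 = (-0.8802, +0.4747)
∠(n_0, n_3) = 159.18°
δ = |180° − 159.18°| = 20.82°
20.82° ≤ 2α = 69.98°  →  valid

δ = 20.82°, valid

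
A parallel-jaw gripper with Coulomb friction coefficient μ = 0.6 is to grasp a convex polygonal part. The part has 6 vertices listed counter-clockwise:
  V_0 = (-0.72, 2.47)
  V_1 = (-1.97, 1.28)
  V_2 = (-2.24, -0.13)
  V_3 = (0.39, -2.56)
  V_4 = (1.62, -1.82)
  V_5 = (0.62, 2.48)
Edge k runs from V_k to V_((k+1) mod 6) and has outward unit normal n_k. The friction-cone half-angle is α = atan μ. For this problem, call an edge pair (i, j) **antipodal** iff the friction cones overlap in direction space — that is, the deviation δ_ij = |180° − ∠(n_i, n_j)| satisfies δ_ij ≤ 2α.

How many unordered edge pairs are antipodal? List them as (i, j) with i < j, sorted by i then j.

count = 7; pairs: (0,3), (0,4), (1,3), (1,4), (2,4), (2,5), (3,5)

α = atan 0.6 = 30.96°;  2α = 61.93°
n_0 = (-0.6895, +0.7243)
n_1 = (-0.9822, +0.1881)
n_2 = (-0.6786, -0.7345)
n_3 = (+0.5155, -0.8569)
n_4 = (+0.9740, +0.2265)
n_5 = (-0.0075, +1.0000)
  (0,1): δ = 144.43°  ·
  (0,2): δ = 86.33°  ·
  (0,3): δ = 12.56°  ✓
  (0,4): δ = 59.50°  ✓
  (0,5): δ = 136.84°  ·
  (1,2): δ = 121.90°  ·
  (1,3): δ = 48.13°  ✓
  (1,4): δ = 23.93°  ✓
  (1,5): δ = 101.27°  ·
  (2,3): δ = 106.23°  ·
  (2,4): δ = 34.17°  ✓
  (2,5): δ = 43.16°  ✓
  (3,4): δ = 107.94°  ·
  (3,5): δ = 30.60°  ✓
  (4,5): δ = 102.66°  ·
antipodal pairs: 7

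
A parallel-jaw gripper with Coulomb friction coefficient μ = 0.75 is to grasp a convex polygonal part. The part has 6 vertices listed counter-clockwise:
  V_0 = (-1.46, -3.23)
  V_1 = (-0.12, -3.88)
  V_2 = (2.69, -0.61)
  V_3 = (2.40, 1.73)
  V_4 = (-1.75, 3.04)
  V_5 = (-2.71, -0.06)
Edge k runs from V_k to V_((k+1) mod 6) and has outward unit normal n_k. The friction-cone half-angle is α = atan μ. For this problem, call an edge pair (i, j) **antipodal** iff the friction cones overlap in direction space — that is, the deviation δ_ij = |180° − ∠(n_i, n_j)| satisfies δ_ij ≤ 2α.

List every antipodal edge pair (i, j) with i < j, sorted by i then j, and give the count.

α = atan 0.75 = 36.87°;  2α = 73.74°
n_0 = (-0.4364, -0.8997)
n_1 = (+0.7584, -0.6517)
n_2 = (+0.9924, +0.1230)
n_3 = (+0.3010, +0.9536)
n_4 = (-0.9552, +0.2958)
n_5 = (-0.9303, -0.3668)
  (0,1): δ = 104.80°  ·
  (0,2): δ = 57.06°  ✓
  (0,3): δ = 8.36°  ✓
  (0,4): δ = 98.67°  ·
  (0,5): δ = 137.40°  ·
  (1,2): δ = 132.26°  ·
  (1,3): δ = 66.85°  ✓
  (1,4): δ = 23.47°  ✓
  (1,5): δ = 62.19°  ✓
  (2,3): δ = 114.58°  ·
  (2,4): δ = 24.27°  ✓
  (2,5): δ = 14.46°  ✓
  (3,4): δ = 89.69°  ·
  (3,5): δ = 50.96°  ✓
  (4,5): δ = 141.27°  ·
antipodal pairs: 8

count = 8; pairs: (0,2), (0,3), (1,3), (1,4), (1,5), (2,4), (2,5), (3,5)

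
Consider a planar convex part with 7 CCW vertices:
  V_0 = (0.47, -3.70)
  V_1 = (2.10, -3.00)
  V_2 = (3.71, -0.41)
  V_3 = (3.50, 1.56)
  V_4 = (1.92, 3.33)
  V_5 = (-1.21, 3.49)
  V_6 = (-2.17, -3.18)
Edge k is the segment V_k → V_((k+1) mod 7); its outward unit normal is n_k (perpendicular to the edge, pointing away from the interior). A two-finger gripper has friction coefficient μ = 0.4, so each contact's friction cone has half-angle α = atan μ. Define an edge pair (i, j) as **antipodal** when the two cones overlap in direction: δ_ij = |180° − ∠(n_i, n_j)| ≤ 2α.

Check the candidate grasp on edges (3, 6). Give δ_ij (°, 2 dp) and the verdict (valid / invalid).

α = atan 0.4 = 21.80°;  2α = 43.60°
edge 3: e_3 = (-1.58, +1.77);  n_3 = (+0.7460, +0.6659)
edge 6: e_6 = (+2.64, -0.52);  n_6 = (-0.1933, -0.9811)
∠(n_3, n_6) = 142.90°
δ = |180° − 142.90°| = 37.10°
37.10° ≤ 2α = 43.60°  →  valid

δ = 37.10°, valid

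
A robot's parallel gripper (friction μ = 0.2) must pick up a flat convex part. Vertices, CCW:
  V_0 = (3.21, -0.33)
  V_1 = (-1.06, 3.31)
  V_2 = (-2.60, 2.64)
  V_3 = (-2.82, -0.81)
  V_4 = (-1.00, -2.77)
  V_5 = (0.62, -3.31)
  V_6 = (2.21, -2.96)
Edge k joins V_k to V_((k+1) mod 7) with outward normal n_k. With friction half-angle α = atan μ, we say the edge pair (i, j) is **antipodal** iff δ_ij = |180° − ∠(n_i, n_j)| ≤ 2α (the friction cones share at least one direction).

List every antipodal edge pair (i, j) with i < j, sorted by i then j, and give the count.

α = atan 0.2 = 11.31°;  2α = 22.62°
n_0 = (+0.6487, +0.7610)
n_1 = (-0.3989, +0.9170)
n_2 = (-0.9980, +0.0636)
n_3 = (-0.7328, -0.6805)
n_4 = (-0.3162, -0.9487)
n_5 = (+0.2150, -0.9766)
n_6 = (+0.9347, -0.3554)
  (0,1): δ = 116.04°  ·
  (0,2): δ = 53.20°  ·
  (0,3): δ = 6.67°  ✓
  (0,4): δ = 22.01°  ✓
  (0,5): δ = 52.86°  ·
  (0,6): δ = 109.63°  ·
  (1,2): δ = 117.16°  ·
  (1,3): δ = 70.63°  ·
  (1,4): δ = 41.95°  ·
  (1,5): δ = 11.10°  ✓
  (1,6): δ = 45.67°  ·
  (2,3): δ = 133.47°  ·
  (2,4): δ = 104.79°  ·
  (2,5): δ = 73.94°  ·
  (2,6): δ = 17.17°  ✓
  (3,4): δ = 151.31°  ·
  (3,5): δ = 120.46°  ·
  (3,6): δ = 63.70°  ·
  (4,5): δ = 149.15°  ·
  (4,6): δ = 92.38°  ·
  (5,6): δ = 123.23°  ·
antipodal pairs: 4

count = 4; pairs: (0,3), (0,4), (1,5), (2,6)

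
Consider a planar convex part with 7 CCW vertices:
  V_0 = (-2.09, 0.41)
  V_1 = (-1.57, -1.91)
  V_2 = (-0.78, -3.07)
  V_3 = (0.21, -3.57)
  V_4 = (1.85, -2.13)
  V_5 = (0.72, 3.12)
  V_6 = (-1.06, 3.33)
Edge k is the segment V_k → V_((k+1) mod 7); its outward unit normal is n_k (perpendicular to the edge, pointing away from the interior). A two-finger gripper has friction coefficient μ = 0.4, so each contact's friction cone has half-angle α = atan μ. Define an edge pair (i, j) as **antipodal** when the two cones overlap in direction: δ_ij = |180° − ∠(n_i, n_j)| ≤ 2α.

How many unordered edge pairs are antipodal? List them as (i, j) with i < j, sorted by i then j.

count = 5; pairs: (0,4), (1,4), (2,5), (3,6), (4,6)

α = atan 0.4 = 21.80°;  2α = 43.60°
n_0 = (-0.9758, -0.2187)
n_1 = (-0.8265, -0.5629)
n_2 = (-0.4508, -0.8926)
n_3 = (+0.6598, -0.7514)
n_4 = (+0.9776, +0.2104)
n_5 = (+0.1172, +0.9931)
n_6 = (-0.9430, +0.3327)
  (0,1): δ = 158.38°  ·
  (0,2): δ = 129.43°  ·
  (0,3): δ = 61.35°  ·
  (0,4): δ = 0.49°  ✓
  (0,5): δ = 70.64°  ·
  (0,6): δ = 147.94°  ·
  (1,2): δ = 151.05°  ·
  (1,3): δ = 82.97°  ·
  (1,4): δ = 22.11°  ✓
  (1,5): δ = 49.02°  ·
  (1,6): δ = 126.31°  ·
  (2,3): δ = 111.92°  ·
  (2,4): δ = 51.06°  ·
  (2,5): δ = 20.07°  ✓
  (2,6): δ = 97.37°  ·
  (3,4): δ = 119.14°  ·
  (3,5): δ = 48.01°  ·
  (3,6): δ = 29.29°  ✓
  (4,5): δ = 108.88°  ·
  (4,6): δ = 31.58°  ✓
  (5,6): δ = 102.70°  ·
antipodal pairs: 5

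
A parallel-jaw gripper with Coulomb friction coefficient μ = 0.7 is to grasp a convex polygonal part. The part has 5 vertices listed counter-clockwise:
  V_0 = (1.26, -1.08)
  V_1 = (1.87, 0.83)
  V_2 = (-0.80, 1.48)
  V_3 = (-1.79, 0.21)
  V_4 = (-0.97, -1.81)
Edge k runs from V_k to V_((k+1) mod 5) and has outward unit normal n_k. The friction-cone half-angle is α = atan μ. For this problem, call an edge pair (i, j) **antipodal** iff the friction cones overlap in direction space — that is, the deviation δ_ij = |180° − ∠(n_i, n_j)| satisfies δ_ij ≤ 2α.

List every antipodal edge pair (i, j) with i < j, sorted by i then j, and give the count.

count = 5; pairs: (0,2), (0,3), (1,3), (1,4), (2,4)

α = atan 0.7 = 34.99°;  2α = 69.98°
n_0 = (+0.9526, -0.3042)
n_1 = (+0.2365, +0.9716)
n_2 = (-0.7887, +0.6148)
n_3 = (-0.9266, -0.3761)
n_4 = (+0.3111, -0.9504)
  (0,1): δ = 85.97°  ·
  (0,2): δ = 20.23°  ✓
  (0,3): δ = 39.81°  ✓
  (0,4): δ = 125.84°  ·
  (1,2): δ = 114.26°  ·
  (1,3): δ = 54.22°  ✓
  (1,4): δ = 31.81°  ✓
  (2,3): δ = 119.97°  ·
  (2,4): δ = 33.94°  ✓
  (3,4): δ = 93.97°  ·
antipodal pairs: 5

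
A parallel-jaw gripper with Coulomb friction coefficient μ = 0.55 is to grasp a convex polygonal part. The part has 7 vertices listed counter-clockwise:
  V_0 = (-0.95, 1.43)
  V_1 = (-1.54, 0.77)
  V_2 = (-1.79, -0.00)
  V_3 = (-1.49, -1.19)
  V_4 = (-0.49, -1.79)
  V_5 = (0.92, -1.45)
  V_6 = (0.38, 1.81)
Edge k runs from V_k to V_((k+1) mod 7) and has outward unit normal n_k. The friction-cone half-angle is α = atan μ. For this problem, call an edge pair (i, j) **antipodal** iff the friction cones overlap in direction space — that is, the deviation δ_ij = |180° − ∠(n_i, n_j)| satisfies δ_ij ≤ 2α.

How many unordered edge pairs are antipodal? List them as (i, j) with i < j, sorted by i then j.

α = atan 0.55 = 28.81°;  2α = 57.62°
n_0 = (-0.7455, +0.6665)
n_1 = (-0.9511, +0.3088)
n_2 = (-0.9697, -0.2445)
n_3 = (-0.5145, -0.8575)
n_4 = (+0.2344, -0.9721)
n_5 = (+0.9866, +0.1634)
n_6 = (-0.2747, +0.9615)
  (0,1): δ = 156.19°  ·
  (0,2): δ = 124.06°  ·
  (0,3): δ = 79.17°  ·
  (0,4): δ = 34.65°  ✓
  (0,5): δ = 51.20°  ✓
  (0,6): δ = 147.74°  ·
  (1,2): δ = 147.86°  ·
  (1,3): δ = 102.98°  ·
  (1,4): δ = 58.46°  ·
  (1,5): δ = 27.39°  ✓
  (1,6): δ = 123.93°  ·
  (2,3): δ = 135.11°  ·
  (2,4): δ = 90.59°  ·
  (2,5): δ = 4.74°  ✓
  (2,6): δ = 91.80°  ·
  (3,4): δ = 135.48°  ·
  (3,5): δ = 49.63°  ✓
  (3,6): δ = 46.91°  ✓
  (4,5): δ = 94.15°  ·
  (4,6): δ = 2.39°  ✓
  (5,6): δ = 83.46°  ·
antipodal pairs: 7

count = 7; pairs: (0,4), (0,5), (1,5), (2,5), (3,5), (3,6), (4,6)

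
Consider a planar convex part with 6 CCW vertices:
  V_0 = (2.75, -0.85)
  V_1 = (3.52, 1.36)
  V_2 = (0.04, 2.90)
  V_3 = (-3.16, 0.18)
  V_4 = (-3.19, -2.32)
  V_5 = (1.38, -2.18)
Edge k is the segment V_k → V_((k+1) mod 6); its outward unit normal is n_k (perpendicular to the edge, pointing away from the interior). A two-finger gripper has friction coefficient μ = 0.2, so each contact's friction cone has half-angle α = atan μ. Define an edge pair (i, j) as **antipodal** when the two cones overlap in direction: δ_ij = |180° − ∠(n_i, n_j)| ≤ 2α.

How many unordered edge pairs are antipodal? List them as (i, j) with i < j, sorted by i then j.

α = atan 0.2 = 11.31°;  2α = 22.62°
n_0 = (+0.9443, -0.3290)
n_1 = (+0.4047, +0.9145)
n_2 = (-0.6476, +0.7619)
n_3 = (-0.9999, +0.0120)
n_4 = (+0.0306, -0.9995)
n_5 = (+0.6966, -0.7175)
  (0,1): δ = 94.66°  ·
  (0,2): δ = 30.43°  ·
  (0,3): δ = 18.52°  ✓
  (0,4): δ = 110.96°  ·
  (0,5): δ = 153.36°  ·
  (1,2): δ = 115.76°  ·
  (1,3): δ = 66.82°  ·
  (1,4): δ = 25.63°  ·
  (1,5): δ = 68.02°  ·
  (2,3): δ = 131.05°  ·
  (2,4): δ = 38.61°  ·
  (2,5): δ = 3.79°  ✓
  (3,4): δ = 87.56°  ·
  (3,5): δ = 45.16°  ·
  (4,5): δ = 137.60°  ·
antipodal pairs: 2

count = 2; pairs: (0,3), (2,5)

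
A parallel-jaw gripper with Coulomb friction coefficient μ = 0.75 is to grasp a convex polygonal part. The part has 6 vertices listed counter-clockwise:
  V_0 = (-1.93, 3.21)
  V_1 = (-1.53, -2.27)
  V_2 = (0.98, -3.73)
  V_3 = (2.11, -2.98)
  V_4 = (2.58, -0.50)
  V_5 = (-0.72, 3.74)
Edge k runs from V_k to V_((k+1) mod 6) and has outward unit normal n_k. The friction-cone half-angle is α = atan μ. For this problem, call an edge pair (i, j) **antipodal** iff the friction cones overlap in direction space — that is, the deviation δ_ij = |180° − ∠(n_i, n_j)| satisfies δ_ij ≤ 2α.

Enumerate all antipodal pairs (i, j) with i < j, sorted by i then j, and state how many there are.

count = 8; pairs: (0,2), (0,3), (0,4), (1,3), (1,4), (1,5), (2,5), (3,5)

α = atan 0.75 = 36.87°;  2α = 73.74°
n_0 = (-0.9973, -0.0728)
n_1 = (-0.5028, -0.8644)
n_2 = (+0.5530, -0.8332)
n_3 = (+0.9825, -0.1862)
n_4 = (+0.7892, +0.6142)
n_5 = (-0.4012, +0.9160)
  (0,1): δ = 124.36°  ·
  (0,2): δ = 60.60°  ✓
  (0,3): δ = 14.91°  ✓
  (0,4): δ = 33.72°  ✓
  (0,5): δ = 109.48°  ·
  (1,2): δ = 116.24°  ·
  (1,3): δ = 70.55°  ✓
  (1,4): δ = 21.92°  ✓
  (1,5): δ = 53.84°  ✓
  (2,3): δ = 134.30°  ·
  (2,4): δ = 85.68°  ·
  (2,5): δ = 9.92°  ✓
  (3,4): δ = 131.38°  ·
  (3,5): δ = 55.61°  ✓
  (4,5): δ = 104.24°  ·
antipodal pairs: 8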